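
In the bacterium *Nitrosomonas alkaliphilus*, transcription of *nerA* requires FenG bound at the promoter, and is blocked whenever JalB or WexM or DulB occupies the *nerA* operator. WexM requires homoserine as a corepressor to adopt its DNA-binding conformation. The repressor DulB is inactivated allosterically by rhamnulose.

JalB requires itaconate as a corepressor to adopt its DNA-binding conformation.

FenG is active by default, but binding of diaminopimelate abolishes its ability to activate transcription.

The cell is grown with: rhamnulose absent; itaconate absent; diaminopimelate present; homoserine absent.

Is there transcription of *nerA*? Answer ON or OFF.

Itaconate is absent, so JalB is inactive.
Homoserine is absent, so WexM is inactive.
Rhamnulose is absent, so DulB is active.
Diaminopimelate is present, so FenG is inactive.
With repressor DulB bound, *nerA* is not transcribed.

OFF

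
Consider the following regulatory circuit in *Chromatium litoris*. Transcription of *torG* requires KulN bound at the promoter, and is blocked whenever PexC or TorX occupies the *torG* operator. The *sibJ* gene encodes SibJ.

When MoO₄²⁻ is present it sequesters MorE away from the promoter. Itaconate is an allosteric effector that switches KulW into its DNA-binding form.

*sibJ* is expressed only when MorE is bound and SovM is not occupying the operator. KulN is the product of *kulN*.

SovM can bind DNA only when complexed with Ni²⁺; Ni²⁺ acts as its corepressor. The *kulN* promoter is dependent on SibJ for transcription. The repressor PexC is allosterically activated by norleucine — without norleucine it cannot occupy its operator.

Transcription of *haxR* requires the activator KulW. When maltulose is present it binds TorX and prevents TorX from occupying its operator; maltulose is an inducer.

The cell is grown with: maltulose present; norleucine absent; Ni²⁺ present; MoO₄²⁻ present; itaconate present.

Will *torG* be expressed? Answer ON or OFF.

OFF

Norleucine is absent, so PexC is inactive.
Maltulose is present, so TorX is inactive.
MoO₄²⁻ is present, so MorE is inactive.
Ni²⁺ is present, so SovM is active.
With repressor SovM bound, *sibJ* is not transcribed.
So SibJ is not produced.
Required activator SibJ is absent, so *kulN* is not transcribed.
So KulN is not produced.
Required activator KulN is absent, so *torG* is not transcribed.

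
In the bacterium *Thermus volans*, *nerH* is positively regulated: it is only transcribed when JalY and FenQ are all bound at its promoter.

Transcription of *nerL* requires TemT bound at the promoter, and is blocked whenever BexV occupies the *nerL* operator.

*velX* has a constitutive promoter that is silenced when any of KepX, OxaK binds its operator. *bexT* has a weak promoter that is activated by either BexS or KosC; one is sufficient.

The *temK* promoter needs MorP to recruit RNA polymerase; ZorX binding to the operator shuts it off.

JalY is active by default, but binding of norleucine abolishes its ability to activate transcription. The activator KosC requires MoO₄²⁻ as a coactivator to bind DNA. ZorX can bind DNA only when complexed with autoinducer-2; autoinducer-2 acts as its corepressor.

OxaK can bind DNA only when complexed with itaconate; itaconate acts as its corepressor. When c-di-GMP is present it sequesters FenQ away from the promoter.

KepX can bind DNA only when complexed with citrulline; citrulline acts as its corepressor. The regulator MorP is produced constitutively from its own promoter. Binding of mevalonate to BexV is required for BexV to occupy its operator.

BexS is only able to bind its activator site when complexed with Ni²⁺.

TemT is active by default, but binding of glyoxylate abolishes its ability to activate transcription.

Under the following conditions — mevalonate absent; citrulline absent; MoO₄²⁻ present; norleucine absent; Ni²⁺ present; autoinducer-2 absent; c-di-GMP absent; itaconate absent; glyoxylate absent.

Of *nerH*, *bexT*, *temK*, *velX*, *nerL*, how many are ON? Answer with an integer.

Norleucine is absent, so JalY is active.
c-di-GMP is absent, so FenQ is active.
No repressor is bound and JalY and FenQ are active, so *nerH* is transcribed.
→ *nerH* is ON.
Ni²⁺ is present, so BexS is active.
MoO₄²⁻ is present, so KosC is active.
Activator BexS is present, so *bexT* is transcribed.
→ *bexT* is ON.
MorP is produced constitutively and is active.
Autoinducer-2 is absent, so ZorX is inactive.
No repressor is bound and MorP is active, so *temK* is transcribed.
→ *temK* is ON.
Citrulline is absent, so KepX is inactive.
Itaconate is absent, so OxaK is inactive.
With no repressor bound, *velX* is transcribed.
→ *velX* is ON.
Mevalonate is absent, so BexV is inactive.
Glyoxylate is absent, so TemT is active.
No repressor is bound and TemT is active, so *nerL* is transcribed.
→ *nerL* is ON.
5 of the 5 genes are transcribed.

5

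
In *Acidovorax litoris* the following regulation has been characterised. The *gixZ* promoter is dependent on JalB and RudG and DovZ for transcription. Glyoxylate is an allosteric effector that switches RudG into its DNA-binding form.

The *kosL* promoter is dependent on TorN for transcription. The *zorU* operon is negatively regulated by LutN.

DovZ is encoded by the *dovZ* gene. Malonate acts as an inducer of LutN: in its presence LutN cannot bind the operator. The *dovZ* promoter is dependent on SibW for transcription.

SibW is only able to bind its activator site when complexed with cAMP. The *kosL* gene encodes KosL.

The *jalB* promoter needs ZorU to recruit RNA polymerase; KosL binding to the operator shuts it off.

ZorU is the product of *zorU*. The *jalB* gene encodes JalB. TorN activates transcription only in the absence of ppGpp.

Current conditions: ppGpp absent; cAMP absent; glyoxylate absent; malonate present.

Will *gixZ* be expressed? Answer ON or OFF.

OFF

ppGpp is absent, so TorN is active.
No repressor is bound and TorN is active, so *kosL* is transcribed.
So KosL is produced and active.
Malonate is present, so LutN is inactive.
With no repressor bound, *zorU* is transcribed.
So ZorU is produced and active.
With repressor KosL bound, *jalB* is not transcribed.
So JalB is not produced.
Glyoxylate is absent, so RudG is inactive.
cAMP is absent, so SibW is inactive.
Required activator SibW is absent, so *dovZ* is not transcribed.
So DovZ is not produced.
Required activator JalB is absent, so *gixZ* is not transcribed.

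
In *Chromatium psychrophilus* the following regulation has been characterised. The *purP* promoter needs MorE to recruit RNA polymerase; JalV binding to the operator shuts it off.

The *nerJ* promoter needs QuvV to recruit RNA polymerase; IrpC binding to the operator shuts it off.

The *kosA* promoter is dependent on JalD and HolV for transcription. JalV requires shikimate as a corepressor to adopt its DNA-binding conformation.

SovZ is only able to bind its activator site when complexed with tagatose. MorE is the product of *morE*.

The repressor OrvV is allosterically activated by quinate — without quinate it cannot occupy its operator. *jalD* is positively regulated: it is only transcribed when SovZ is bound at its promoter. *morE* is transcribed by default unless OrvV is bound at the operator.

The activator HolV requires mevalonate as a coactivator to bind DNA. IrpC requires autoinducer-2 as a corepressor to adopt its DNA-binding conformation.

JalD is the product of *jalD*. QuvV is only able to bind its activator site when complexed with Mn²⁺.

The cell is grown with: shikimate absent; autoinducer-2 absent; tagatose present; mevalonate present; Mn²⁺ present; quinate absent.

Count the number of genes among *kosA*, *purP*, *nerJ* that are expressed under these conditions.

3

Tagatose is present, so SovZ is active.
No repressor is bound and SovZ is active, so *jalD* is transcribed.
So JalD is produced and active.
Mevalonate is present, so HolV is active.
No repressor is bound and JalD and HolV are active, so *kosA* is transcribed.
→ *kosA* is ON.
Quinate is absent, so OrvV is inactive.
With no repressor bound, *morE* is transcribed.
So MorE is produced and active.
Shikimate is absent, so JalV is inactive.
No repressor is bound and MorE is active, so *purP* is transcribed.
→ *purP* is ON.
Autoinducer-2 is absent, so IrpC is inactive.
Mn²⁺ is present, so QuvV is active.
No repressor is bound and QuvV is active, so *nerJ* is transcribed.
→ *nerJ* is ON.
3 of the 3 genes are transcribed.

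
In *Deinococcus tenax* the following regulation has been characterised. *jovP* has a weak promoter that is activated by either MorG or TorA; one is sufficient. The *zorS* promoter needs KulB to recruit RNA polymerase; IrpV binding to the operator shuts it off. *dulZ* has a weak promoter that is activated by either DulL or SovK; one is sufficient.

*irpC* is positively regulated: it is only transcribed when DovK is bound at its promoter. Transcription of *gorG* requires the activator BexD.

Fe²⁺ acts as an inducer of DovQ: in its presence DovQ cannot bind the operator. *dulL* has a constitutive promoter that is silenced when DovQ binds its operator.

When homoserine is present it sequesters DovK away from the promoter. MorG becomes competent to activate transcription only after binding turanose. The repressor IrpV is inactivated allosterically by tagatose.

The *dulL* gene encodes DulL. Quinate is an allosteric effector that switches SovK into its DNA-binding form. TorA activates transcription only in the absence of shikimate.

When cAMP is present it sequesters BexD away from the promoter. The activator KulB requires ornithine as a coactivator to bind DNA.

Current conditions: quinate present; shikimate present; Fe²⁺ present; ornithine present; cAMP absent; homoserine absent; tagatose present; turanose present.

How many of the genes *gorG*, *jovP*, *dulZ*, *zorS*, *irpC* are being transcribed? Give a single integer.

5

cAMP is absent, so BexD is active.
No repressor is bound and BexD is active, so *gorG* is transcribed.
→ *gorG* is ON.
Turanose is present, so MorG is active.
Shikimate is present, so TorA is inactive.
Activator MorG is present, so *jovP* is transcribed.
→ *jovP* is ON.
Fe²⁺ is present, so DovQ is inactive.
With no repressor bound, *dulL* is transcribed.
So DulL is produced and active.
Quinate is present, so SovK is active.
Activator DulL is present, so *dulZ* is transcribed.
→ *dulZ* is ON.
Ornithine is present, so KulB is active.
Tagatose is present, so IrpV is inactive.
No repressor is bound and KulB is active, so *zorS* is transcribed.
→ *zorS* is ON.
Homoserine is absent, so DovK is active.
No repressor is bound and DovK is active, so *irpC* is transcribed.
→ *irpC* is ON.
5 of the 5 genes are transcribed.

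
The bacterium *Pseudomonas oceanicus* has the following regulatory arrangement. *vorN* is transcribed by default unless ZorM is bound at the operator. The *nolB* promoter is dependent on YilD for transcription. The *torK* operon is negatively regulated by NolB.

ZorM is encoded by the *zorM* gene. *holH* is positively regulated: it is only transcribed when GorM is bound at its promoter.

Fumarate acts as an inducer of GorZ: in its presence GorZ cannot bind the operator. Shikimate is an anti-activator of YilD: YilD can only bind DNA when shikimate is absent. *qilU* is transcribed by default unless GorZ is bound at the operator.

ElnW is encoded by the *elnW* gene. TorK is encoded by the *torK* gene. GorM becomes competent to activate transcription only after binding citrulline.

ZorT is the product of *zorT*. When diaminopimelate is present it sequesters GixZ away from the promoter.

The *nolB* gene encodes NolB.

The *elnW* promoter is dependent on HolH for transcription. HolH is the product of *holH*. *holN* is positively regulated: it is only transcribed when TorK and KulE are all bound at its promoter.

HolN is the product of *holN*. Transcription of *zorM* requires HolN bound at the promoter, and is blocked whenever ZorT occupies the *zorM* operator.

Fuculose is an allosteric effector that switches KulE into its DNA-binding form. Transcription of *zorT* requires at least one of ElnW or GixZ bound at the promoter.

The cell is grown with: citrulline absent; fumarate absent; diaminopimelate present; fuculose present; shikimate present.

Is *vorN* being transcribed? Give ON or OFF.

OFF

Citrulline is absent, so GorM is inactive.
Required activator GorM is absent, so *holH* is not transcribed.
So HolH is not produced.
Required activator HolH is absent, so *elnW* is not transcribed.
So ElnW is not produced.
Diaminopimelate is present, so GixZ is inactive.
No activator is available at the *zorT* promoter, so *zorT* is not transcribed.
So ZorT is not produced.
Shikimate is present, so YilD is inactive.
Required activator YilD is absent, so *nolB* is not transcribed.
So NolB is not produced.
With no repressor bound, *torK* is transcribed.
So TorK is produced and active.
Fuculose is present, so KulE is active.
No repressor is bound and TorK and KulE are active, so *holN* is transcribed.
So HolN is produced and active.
No repressor is bound and HolN is active, so *zorM* is transcribed.
So ZorM is produced and active.
With repressor ZorM bound, *vorN* is not transcribed.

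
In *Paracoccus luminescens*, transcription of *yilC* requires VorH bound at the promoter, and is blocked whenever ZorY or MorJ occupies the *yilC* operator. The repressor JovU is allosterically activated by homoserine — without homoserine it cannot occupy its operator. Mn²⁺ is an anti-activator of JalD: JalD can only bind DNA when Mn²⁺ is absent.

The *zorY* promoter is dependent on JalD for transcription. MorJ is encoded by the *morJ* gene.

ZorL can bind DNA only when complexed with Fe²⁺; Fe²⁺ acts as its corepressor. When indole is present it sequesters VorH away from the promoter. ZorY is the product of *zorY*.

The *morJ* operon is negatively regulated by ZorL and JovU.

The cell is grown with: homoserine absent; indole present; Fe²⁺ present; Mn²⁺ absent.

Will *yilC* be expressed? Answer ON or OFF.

OFF

Mn²⁺ is absent, so JalD is active.
No repressor is bound and JalD is active, so *zorY* is transcribed.
So ZorY is produced and active.
Indole is present, so VorH is inactive.
Fe²⁺ is present, so ZorL is active.
Homoserine is absent, so JovU is inactive.
With repressor ZorL bound, *morJ* is not transcribed.
So MorJ is not produced.
With repressor ZorY bound, *yilC* is not transcribed.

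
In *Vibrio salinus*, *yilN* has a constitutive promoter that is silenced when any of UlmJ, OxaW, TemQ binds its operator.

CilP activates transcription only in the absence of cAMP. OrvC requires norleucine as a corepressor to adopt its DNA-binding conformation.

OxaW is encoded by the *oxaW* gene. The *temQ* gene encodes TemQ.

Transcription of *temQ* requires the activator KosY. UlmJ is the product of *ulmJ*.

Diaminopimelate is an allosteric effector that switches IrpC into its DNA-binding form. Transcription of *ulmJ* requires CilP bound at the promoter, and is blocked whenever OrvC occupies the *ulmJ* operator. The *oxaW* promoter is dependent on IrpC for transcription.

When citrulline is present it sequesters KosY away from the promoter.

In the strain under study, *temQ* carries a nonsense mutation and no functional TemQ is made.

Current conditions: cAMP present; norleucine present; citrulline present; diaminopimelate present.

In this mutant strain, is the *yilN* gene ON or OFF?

OFF

Norleucine is present, so OrvC is active.
cAMP is present, so CilP is inactive.
With repressor OrvC bound, *ulmJ* is not transcribed.
So UlmJ is not produced.
Diaminopimelate is present, so IrpC is active.
No repressor is bound and IrpC is active, so *oxaW* is transcribed.
So OxaW is produced and active.
TemQ is non-functional in this strain, so it has no effect.
With repressor OxaW bound, *yilN* is not transcribed.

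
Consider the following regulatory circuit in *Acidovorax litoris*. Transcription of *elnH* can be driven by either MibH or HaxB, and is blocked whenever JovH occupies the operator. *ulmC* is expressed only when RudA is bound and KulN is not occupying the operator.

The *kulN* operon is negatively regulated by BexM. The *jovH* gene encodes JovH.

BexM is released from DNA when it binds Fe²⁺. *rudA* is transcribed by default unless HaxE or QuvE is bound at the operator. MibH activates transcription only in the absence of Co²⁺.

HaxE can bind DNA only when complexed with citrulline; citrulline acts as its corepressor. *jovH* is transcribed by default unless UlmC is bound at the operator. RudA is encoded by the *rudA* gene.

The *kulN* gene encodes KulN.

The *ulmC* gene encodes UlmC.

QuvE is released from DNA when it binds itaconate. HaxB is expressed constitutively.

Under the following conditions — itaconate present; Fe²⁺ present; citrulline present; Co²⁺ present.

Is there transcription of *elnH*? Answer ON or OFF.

OFF

Co²⁺ is present, so MibH is inactive.
HaxB is produced constitutively and is active.
Fe²⁺ is present, so BexM is inactive.
With no repressor bound, *kulN* is transcribed.
So KulN is produced and active.
Citrulline is present, so HaxE is active.
Itaconate is present, so QuvE is inactive.
With repressor HaxE bound, *rudA* is not transcribed.
So RudA is not produced.
With repressor KulN bound, *ulmC* is not transcribed.
So UlmC is not produced.
With no repressor bound, *jovH* is transcribed.
So JovH is produced and active.
With repressor JovH bound, *elnH* is not transcribed.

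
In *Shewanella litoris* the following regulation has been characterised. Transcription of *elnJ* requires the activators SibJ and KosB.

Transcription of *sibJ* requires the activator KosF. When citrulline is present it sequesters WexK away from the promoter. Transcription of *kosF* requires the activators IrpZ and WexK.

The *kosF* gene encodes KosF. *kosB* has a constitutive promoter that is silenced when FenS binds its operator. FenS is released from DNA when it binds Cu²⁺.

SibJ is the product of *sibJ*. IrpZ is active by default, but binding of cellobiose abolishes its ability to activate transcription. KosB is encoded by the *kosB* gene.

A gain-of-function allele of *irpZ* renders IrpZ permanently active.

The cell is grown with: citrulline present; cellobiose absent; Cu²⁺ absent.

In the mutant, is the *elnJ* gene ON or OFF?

OFF

IrpZ is constitutively active in this strain.
Citrulline is present, so WexK is inactive.
Required activator WexK is absent, so *kosF* is not transcribed.
So KosF is not produced.
Required activator KosF is absent, so *sibJ* is not transcribed.
So SibJ is not produced.
Cu²⁺ is absent, so FenS is active.
With repressor FenS bound, *kosB* is not transcribed.
So KosB is not produced.
Required activator SibJ is absent, so *elnJ* is not transcribed.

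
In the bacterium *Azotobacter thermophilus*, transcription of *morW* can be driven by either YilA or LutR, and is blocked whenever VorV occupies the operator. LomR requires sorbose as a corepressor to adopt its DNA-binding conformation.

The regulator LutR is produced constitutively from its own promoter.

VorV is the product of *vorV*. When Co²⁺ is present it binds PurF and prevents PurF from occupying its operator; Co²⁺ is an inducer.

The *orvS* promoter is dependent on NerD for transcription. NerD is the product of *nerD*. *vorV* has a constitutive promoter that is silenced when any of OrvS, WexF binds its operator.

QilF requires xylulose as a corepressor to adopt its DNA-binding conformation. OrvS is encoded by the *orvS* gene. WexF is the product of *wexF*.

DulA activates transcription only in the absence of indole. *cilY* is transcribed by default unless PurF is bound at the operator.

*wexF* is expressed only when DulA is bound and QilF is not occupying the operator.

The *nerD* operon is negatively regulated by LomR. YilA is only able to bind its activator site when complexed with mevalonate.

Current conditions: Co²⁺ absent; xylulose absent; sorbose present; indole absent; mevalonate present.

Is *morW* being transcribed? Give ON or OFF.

ON

Mevalonate is present, so YilA is active.
Sorbose is present, so LomR is active.
With repressor LomR bound, *nerD* is not transcribed.
So NerD is not produced.
Required activator NerD is absent, so *orvS* is not transcribed.
So OrvS is not produced.
Xylulose is absent, so QilF is inactive.
Indole is absent, so DulA is active.
No repressor is bound and DulA is active, so *wexF* is transcribed.
So WexF is produced and active.
With repressor WexF bound, *vorV* is not transcribed.
So VorV is not produced.
LutR is produced constitutively and is active.
Activator YilA is present, so *morW* is transcribed.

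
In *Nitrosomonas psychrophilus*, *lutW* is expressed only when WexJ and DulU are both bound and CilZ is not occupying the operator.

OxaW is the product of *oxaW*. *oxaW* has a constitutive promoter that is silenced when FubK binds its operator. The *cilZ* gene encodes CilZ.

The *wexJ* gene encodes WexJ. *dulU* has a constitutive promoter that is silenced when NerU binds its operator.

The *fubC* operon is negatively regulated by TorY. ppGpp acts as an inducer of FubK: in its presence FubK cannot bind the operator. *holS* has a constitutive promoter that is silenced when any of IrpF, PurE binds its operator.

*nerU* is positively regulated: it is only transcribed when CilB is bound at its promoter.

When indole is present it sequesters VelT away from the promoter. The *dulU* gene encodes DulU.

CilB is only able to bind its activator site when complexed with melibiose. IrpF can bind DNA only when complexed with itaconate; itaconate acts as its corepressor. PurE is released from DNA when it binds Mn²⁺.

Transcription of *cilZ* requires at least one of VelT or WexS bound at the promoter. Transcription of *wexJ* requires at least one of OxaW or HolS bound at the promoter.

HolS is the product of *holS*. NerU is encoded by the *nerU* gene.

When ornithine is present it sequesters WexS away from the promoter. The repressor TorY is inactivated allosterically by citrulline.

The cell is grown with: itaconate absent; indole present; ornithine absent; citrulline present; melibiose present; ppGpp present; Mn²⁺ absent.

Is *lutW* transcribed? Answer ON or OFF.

ppGpp is present, so FubK is inactive.
With no repressor bound, *oxaW* is transcribed.
So OxaW is produced and active.
Itaconate is absent, so IrpF is inactive.
Mn²⁺ is absent, so PurE is active.
With repressor PurE bound, *holS* is not transcribed.
So HolS is not produced.
Activator OxaW is present, so *wexJ* is transcribed.
So WexJ is produced and active.
Indole is present, so VelT is inactive.
Ornithine is absent, so WexS is active.
Activator WexS is present, so *cilZ* is transcribed.
So CilZ is produced and active.
Melibiose is present, so CilB is active.
No repressor is bound and CilB is active, so *nerU* is transcribed.
So NerU is produced and active.
With repressor NerU bound, *dulU* is not transcribed.
So DulU is not produced.
With repressor CilZ bound, *lutW* is not transcribed.

OFF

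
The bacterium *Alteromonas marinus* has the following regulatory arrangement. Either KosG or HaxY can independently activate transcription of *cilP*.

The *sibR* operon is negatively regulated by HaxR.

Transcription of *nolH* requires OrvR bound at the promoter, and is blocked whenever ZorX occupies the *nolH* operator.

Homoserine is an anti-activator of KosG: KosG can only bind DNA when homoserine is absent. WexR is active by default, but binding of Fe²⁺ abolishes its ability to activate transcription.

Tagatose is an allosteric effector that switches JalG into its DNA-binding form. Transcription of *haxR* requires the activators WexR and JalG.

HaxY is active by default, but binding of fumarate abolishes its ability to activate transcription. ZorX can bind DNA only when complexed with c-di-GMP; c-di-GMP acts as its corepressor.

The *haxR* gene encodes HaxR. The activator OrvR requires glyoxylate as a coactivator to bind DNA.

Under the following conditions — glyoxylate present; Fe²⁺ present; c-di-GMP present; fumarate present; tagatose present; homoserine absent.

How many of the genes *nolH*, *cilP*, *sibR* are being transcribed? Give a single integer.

Glyoxylate is present, so OrvR is active.
c-di-GMP is present, so ZorX is active.
With repressor ZorX bound, *nolH* is not transcribed.
→ *nolH* is OFF.
Homoserine is absent, so KosG is active.
Fumarate is present, so HaxY is inactive.
Activator KosG is present, so *cilP* is transcribed.
→ *cilP* is ON.
Fe²⁺ is present, so WexR is inactive.
Tagatose is present, so JalG is active.
Required activator WexR is absent, so *haxR* is not transcribed.
So HaxR is not produced.
With no repressor bound, *sibR* is transcribed.
→ *sibR* is ON.
2 of the 3 genes are transcribed.

2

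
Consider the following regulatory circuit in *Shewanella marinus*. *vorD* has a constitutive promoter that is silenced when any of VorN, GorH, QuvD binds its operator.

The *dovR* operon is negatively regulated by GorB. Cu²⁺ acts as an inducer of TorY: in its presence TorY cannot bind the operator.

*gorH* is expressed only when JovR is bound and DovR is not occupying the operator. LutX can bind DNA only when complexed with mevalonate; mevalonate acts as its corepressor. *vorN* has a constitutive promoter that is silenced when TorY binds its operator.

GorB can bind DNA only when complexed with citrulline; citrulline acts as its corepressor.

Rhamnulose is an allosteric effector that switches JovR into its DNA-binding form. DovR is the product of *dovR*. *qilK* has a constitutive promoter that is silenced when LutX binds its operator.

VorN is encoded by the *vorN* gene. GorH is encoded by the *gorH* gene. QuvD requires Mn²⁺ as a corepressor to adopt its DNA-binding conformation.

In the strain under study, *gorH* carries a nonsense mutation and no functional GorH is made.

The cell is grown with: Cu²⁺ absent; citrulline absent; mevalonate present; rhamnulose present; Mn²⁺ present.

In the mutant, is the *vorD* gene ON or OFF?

OFF

Cu²⁺ is absent, so TorY is active.
With repressor TorY bound, *vorN* is not transcribed.
So VorN is not produced.
GorH is non-functional in this strain, so it has no effect.
Mn²⁺ is present, so QuvD is active.
With repressor QuvD bound, *vorD* is not transcribed.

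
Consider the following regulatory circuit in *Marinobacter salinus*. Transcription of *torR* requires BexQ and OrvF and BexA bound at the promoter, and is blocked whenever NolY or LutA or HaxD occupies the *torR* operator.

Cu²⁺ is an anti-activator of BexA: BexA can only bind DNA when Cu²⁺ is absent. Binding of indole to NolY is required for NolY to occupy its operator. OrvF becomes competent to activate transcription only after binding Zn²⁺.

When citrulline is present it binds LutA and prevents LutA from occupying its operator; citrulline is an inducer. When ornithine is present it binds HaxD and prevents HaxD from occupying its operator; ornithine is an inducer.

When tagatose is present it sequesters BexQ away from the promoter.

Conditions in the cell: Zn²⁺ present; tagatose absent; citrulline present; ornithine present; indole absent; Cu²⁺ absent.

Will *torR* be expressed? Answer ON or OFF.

ON

Indole is absent, so NolY is inactive.
Tagatose is absent, so BexQ is active.
Citrulline is present, so LutA is inactive.
Zn²⁺ is present, so OrvF is active.
Cu²⁺ is absent, so BexA is active.
Ornithine is present, so HaxD is inactive.
No repressor is bound and BexQ and OrvF and BexA are active, so *torR* is transcribed.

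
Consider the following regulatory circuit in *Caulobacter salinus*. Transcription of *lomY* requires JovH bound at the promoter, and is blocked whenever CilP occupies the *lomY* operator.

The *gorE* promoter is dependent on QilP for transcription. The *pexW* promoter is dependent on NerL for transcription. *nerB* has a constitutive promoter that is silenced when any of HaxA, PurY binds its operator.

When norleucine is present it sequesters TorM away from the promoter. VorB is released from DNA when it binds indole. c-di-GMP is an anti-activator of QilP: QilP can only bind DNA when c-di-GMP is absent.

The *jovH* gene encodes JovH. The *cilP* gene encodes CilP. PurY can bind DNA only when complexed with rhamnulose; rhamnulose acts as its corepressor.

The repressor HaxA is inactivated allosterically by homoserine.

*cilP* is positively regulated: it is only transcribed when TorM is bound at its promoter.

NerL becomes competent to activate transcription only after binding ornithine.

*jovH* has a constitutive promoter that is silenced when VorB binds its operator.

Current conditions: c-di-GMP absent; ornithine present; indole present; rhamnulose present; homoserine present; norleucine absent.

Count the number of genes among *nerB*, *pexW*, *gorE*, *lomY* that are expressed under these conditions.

Homoserine is present, so HaxA is inactive.
Rhamnulose is present, so PurY is active.
With repressor PurY bound, *nerB* is not transcribed.
→ *nerB* is OFF.
Ornithine is present, so NerL is active.
No repressor is bound and NerL is active, so *pexW* is transcribed.
→ *pexW* is ON.
c-di-GMP is absent, so QilP is active.
No repressor is bound and QilP is active, so *gorE* is transcribed.
→ *gorE* is ON.
Indole is present, so VorB is inactive.
With no repressor bound, *jovH* is transcribed.
So JovH is produced and active.
Norleucine is absent, so TorM is active.
No repressor is bound and TorM is active, so *cilP* is transcribed.
So CilP is produced and active.
With repressor CilP bound, *lomY* is not transcribed.
→ *lomY* is OFF.
2 of the 4 genes are transcribed.

2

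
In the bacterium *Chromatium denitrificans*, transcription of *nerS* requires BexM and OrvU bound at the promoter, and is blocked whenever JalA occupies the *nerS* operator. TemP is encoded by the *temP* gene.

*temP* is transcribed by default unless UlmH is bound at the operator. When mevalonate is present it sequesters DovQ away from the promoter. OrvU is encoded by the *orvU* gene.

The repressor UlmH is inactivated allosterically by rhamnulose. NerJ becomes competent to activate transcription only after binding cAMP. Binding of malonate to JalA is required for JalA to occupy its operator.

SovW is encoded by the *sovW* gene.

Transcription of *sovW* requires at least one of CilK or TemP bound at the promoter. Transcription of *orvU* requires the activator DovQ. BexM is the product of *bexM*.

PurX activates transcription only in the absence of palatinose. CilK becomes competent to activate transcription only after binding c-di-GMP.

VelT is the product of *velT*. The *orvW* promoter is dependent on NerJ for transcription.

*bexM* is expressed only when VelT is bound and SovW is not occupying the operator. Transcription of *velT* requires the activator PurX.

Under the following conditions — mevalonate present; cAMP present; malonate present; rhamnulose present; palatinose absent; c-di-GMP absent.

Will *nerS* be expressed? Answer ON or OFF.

Palatinose is absent, so PurX is active.
No repressor is bound and PurX is active, so *velT* is transcribed.
So VelT is produced and active.
c-di-GMP is absent, so CilK is inactive.
Rhamnulose is present, so UlmH is inactive.
With no repressor bound, *temP* is transcribed.
So TemP is produced and active.
Activator TemP is present, so *sovW* is transcribed.
So SovW is produced and active.
With repressor SovW bound, *bexM* is not transcribed.
So BexM is not produced.
Mevalonate is present, so DovQ is inactive.
Required activator DovQ is absent, so *orvU* is not transcribed.
So OrvU is not produced.
Malonate is present, so JalA is active.
With repressor JalA bound, *nerS* is not transcribed.

OFF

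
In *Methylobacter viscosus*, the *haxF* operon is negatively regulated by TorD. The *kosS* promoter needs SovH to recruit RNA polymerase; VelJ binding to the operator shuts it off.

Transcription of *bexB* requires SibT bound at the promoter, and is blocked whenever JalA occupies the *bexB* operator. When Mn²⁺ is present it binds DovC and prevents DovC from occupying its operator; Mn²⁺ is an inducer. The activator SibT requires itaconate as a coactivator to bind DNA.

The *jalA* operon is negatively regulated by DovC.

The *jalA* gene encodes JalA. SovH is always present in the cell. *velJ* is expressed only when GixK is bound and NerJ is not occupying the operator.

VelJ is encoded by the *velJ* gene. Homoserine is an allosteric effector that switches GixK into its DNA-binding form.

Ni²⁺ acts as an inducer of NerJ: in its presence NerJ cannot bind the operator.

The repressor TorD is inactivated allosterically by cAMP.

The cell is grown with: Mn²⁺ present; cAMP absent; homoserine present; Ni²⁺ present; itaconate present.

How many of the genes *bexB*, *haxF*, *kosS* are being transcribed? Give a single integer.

0

Itaconate is present, so SibT is active.
Mn²⁺ is present, so DovC is inactive.
With no repressor bound, *jalA* is transcribed.
So JalA is produced and active.
With repressor JalA bound, *bexB* is not transcribed.
→ *bexB* is OFF.
cAMP is absent, so TorD is active.
With repressor TorD bound, *haxF* is not transcribed.
→ *haxF* is OFF.
Homoserine is present, so GixK is active.
Ni²⁺ is present, so NerJ is inactive.
No repressor is bound and GixK is active, so *velJ* is transcribed.
So VelJ is produced and active.
SovH is produced constitutively and is active.
With repressor VelJ bound, *kosS* is not transcribed.
→ *kosS* is OFF.
0 of the 3 genes are transcribed.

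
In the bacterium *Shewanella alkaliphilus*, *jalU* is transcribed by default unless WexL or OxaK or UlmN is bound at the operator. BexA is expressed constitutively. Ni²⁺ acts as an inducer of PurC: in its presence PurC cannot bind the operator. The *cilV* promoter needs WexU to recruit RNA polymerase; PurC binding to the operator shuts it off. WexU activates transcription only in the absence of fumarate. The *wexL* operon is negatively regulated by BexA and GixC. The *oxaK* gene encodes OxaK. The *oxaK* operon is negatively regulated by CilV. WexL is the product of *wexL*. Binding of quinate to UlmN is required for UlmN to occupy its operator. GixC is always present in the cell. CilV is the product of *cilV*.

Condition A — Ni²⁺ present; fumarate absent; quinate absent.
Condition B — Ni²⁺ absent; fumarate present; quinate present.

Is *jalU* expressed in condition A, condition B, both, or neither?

A only

Condition A:
BexA is produced constitutively and is active.
GixC is produced constitutively and is active.
With repressor BexA bound, *wexL* is not transcribed.
So WexL is not produced.
Ni²⁺ is present, so PurC is inactive.
Fumarate is absent, so WexU is active.
No repressor is bound and WexU is active, so *cilV* is transcribed.
So CilV is produced and active.
With repressor CilV bound, *oxaK* is not transcribed.
So OxaK is not produced.
Quinate is absent, so UlmN is inactive.
With no repressor bound, *jalU* is transcribed.
→ *jalU* is ON in A.
Condition B:
BexA is produced constitutively and is active.
GixC is produced constitutively and is active.
With repressor BexA bound, *wexL* is not transcribed.
So WexL is not produced.
Ni²⁺ is absent, so PurC is active.
Fumarate is present, so WexU is inactive.
With repressor PurC bound, *cilV* is not transcribed.
So CilV is not produced.
With no repressor bound, *oxaK* is transcribed.
So OxaK is produced and active.
Quinate is present, so UlmN is active.
With repressor OxaK bound, *jalU* is not transcribed.
→ *jalU* is OFF in B.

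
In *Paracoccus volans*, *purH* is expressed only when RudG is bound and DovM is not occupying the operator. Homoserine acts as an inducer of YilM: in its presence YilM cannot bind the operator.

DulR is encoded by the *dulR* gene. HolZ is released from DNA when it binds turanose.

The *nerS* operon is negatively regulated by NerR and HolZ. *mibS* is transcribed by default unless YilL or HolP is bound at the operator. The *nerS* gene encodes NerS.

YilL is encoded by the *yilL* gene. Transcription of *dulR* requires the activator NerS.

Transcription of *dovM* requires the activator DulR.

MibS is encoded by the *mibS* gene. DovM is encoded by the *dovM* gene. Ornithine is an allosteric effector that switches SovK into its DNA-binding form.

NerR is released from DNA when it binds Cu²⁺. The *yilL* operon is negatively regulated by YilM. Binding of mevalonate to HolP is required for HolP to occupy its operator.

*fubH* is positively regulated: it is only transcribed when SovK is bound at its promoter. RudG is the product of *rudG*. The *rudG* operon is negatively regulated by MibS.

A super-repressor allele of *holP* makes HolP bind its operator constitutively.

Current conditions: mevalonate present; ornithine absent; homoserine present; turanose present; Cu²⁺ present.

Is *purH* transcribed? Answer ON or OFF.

Cu²⁺ is present, so NerR is inactive.
Turanose is present, so HolZ is inactive.
With no repressor bound, *nerS* is transcribed.
So NerS is produced and active.
No repressor is bound and NerS is active, so *dulR* is transcribed.
So DulR is produced and active.
No repressor is bound and DulR is active, so *dovM* is transcribed.
So DovM is produced and active.
Homoserine is present, so YilM is inactive.
With no repressor bound, *yilL* is transcribed.
So YilL is produced and active.
HolP is constitutively active in this strain.
With repressor YilL bound, *mibS* is not transcribed.
So MibS is not produced.
With no repressor bound, *rudG* is transcribed.
So RudG is produced and active.
With repressor DovM bound, *purH* is not transcribed.

OFF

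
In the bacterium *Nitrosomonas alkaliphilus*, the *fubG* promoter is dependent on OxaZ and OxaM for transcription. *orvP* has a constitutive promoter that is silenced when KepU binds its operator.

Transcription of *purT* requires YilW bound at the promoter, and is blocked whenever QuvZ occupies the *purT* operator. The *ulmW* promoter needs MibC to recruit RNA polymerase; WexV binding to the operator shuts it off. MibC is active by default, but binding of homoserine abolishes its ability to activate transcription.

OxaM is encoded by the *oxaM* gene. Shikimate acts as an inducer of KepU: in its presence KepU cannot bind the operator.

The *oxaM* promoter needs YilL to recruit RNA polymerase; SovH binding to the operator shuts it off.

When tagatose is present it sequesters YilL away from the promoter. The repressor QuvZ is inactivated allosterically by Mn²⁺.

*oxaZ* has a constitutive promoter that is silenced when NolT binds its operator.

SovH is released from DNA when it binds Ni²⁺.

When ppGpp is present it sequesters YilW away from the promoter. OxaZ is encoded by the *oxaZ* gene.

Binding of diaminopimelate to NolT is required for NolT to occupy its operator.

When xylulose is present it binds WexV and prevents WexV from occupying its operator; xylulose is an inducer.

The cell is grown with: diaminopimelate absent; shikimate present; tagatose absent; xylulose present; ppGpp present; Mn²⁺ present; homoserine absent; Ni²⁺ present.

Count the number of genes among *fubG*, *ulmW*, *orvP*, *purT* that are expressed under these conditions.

3

Diaminopimelate is absent, so NolT is inactive.
With no repressor bound, *oxaZ* is transcribed.
So OxaZ is produced and active.
Tagatose is absent, so YilL is active.
Ni²⁺ is present, so SovH is inactive.
No repressor is bound and YilL is active, so *oxaM* is transcribed.
So OxaM is produced and active.
No repressor is bound and OxaZ and OxaM are active, so *fubG* is transcribed.
→ *fubG* is ON.
Xylulose is present, so WexV is inactive.
Homoserine is absent, so MibC is active.
No repressor is bound and MibC is active, so *ulmW* is transcribed.
→ *ulmW* is ON.
Shikimate is present, so KepU is inactive.
With no repressor bound, *orvP* is transcribed.
→ *orvP* is ON.
ppGpp is present, so YilW is inactive.
Mn²⁺ is present, so QuvZ is inactive.
Required activator YilW is absent, so *purT* is not transcribed.
→ *purT* is OFF.
3 of the 4 genes are transcribed.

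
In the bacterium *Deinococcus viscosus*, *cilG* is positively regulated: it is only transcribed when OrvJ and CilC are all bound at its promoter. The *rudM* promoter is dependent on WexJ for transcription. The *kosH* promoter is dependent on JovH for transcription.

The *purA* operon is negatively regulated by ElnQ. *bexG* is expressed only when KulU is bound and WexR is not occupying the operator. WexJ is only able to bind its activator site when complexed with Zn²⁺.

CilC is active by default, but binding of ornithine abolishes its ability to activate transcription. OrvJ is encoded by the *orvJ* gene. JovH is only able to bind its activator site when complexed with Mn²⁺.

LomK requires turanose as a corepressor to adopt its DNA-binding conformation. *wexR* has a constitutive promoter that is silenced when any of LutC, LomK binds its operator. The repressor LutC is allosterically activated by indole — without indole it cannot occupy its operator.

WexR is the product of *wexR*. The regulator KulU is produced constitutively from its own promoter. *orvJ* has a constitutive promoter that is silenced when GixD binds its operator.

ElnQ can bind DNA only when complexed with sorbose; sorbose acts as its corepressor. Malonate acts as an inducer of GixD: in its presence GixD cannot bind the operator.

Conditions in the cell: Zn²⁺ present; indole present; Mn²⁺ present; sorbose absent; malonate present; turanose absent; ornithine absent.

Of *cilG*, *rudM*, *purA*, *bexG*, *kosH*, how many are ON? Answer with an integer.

5

Malonate is present, so GixD is inactive.
With no repressor bound, *orvJ* is transcribed.
So OrvJ is produced and active.
Ornithine is absent, so CilC is active.
No repressor is bound and OrvJ and CilC are active, so *cilG* is transcribed.
→ *cilG* is ON.
Zn²⁺ is present, so WexJ is active.
No repressor is bound and WexJ is active, so *rudM* is transcribed.
→ *rudM* is ON.
Sorbose is absent, so ElnQ is inactive.
With no repressor bound, *purA* is transcribed.
→ *purA* is ON.
KulU is produced constitutively and is active.
Indole is present, so LutC is active.
Turanose is absent, so LomK is inactive.
With repressor LutC bound, *wexR* is not transcribed.
So WexR is not produced.
No repressor is bound and KulU is active, so *bexG* is transcribed.
→ *bexG* is ON.
Mn²⁺ is present, so JovH is active.
No repressor is bound and JovH is active, so *kosH* is transcribed.
→ *kosH* is ON.
5 of the 5 genes are transcribed.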